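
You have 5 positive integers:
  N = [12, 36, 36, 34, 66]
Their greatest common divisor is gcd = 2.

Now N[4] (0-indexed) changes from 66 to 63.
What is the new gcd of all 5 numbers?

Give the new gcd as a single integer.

Answer: 1

Derivation:
Numbers: [12, 36, 36, 34, 66], gcd = 2
Change: index 4, 66 -> 63
gcd of the OTHER numbers (without index 4): gcd([12, 36, 36, 34]) = 2
New gcd = gcd(g_others, new_val) = gcd(2, 63) = 1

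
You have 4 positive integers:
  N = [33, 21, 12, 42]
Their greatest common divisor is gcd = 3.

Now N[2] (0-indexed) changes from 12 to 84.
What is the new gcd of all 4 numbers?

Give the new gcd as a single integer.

Numbers: [33, 21, 12, 42], gcd = 3
Change: index 2, 12 -> 84
gcd of the OTHER numbers (without index 2): gcd([33, 21, 42]) = 3
New gcd = gcd(g_others, new_val) = gcd(3, 84) = 3

Answer: 3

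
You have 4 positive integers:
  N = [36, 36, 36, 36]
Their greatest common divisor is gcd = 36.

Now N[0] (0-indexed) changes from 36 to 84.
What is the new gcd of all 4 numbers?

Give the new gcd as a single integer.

Numbers: [36, 36, 36, 36], gcd = 36
Change: index 0, 36 -> 84
gcd of the OTHER numbers (without index 0): gcd([36, 36, 36]) = 36
New gcd = gcd(g_others, new_val) = gcd(36, 84) = 12

Answer: 12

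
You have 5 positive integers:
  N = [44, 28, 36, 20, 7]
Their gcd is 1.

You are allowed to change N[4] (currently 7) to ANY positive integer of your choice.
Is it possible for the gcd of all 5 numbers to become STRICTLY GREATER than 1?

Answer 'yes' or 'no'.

Answer: yes

Derivation:
Current gcd = 1
gcd of all OTHER numbers (without N[4]=7): gcd([44, 28, 36, 20]) = 4
The new gcd after any change is gcd(4, new_value).
This can be at most 4.
Since 4 > old gcd 1, the gcd CAN increase (e.g., set N[4] = 4).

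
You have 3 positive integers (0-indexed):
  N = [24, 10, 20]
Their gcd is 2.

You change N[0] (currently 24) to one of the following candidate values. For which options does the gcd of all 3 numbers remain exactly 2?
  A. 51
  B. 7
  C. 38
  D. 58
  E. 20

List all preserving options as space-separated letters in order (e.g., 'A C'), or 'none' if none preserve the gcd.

Old gcd = 2; gcd of others (without N[0]) = 10
New gcd for candidate v: gcd(10, v). Preserves old gcd iff gcd(10, v) = 2.
  Option A: v=51, gcd(10,51)=1 -> changes
  Option B: v=7, gcd(10,7)=1 -> changes
  Option C: v=38, gcd(10,38)=2 -> preserves
  Option D: v=58, gcd(10,58)=2 -> preserves
  Option E: v=20, gcd(10,20)=10 -> changes

Answer: C D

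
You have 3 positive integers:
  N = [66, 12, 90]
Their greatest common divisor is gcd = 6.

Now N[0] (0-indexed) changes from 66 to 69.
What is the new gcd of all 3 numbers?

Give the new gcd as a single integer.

Answer: 3

Derivation:
Numbers: [66, 12, 90], gcd = 6
Change: index 0, 66 -> 69
gcd of the OTHER numbers (without index 0): gcd([12, 90]) = 6
New gcd = gcd(g_others, new_val) = gcd(6, 69) = 3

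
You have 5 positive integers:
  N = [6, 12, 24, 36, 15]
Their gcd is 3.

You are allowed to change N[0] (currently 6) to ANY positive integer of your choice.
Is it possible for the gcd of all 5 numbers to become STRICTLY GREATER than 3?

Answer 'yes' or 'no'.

Answer: no

Derivation:
Current gcd = 3
gcd of all OTHER numbers (without N[0]=6): gcd([12, 24, 36, 15]) = 3
The new gcd after any change is gcd(3, new_value).
This can be at most 3.
Since 3 = old gcd 3, the gcd can only stay the same or decrease.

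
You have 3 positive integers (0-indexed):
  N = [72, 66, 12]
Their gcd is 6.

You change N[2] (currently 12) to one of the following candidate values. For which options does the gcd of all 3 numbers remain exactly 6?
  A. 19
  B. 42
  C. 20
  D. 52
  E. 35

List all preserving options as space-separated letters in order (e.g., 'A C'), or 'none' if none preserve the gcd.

Old gcd = 6; gcd of others (without N[2]) = 6
New gcd for candidate v: gcd(6, v). Preserves old gcd iff gcd(6, v) = 6.
  Option A: v=19, gcd(6,19)=1 -> changes
  Option B: v=42, gcd(6,42)=6 -> preserves
  Option C: v=20, gcd(6,20)=2 -> changes
  Option D: v=52, gcd(6,52)=2 -> changes
  Option E: v=35, gcd(6,35)=1 -> changes

Answer: B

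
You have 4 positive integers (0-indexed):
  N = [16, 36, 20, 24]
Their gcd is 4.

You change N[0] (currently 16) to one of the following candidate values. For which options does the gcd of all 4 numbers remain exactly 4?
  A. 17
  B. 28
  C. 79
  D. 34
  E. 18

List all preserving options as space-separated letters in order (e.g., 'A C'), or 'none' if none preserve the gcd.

Old gcd = 4; gcd of others (without N[0]) = 4
New gcd for candidate v: gcd(4, v). Preserves old gcd iff gcd(4, v) = 4.
  Option A: v=17, gcd(4,17)=1 -> changes
  Option B: v=28, gcd(4,28)=4 -> preserves
  Option C: v=79, gcd(4,79)=1 -> changes
  Option D: v=34, gcd(4,34)=2 -> changes
  Option E: v=18, gcd(4,18)=2 -> changes

Answer: B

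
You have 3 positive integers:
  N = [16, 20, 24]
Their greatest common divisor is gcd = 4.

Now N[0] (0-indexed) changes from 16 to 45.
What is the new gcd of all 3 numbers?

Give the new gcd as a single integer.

Numbers: [16, 20, 24], gcd = 4
Change: index 0, 16 -> 45
gcd of the OTHER numbers (without index 0): gcd([20, 24]) = 4
New gcd = gcd(g_others, new_val) = gcd(4, 45) = 1

Answer: 1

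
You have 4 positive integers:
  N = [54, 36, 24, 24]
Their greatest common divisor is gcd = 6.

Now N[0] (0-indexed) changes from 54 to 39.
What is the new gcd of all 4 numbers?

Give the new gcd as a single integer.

Numbers: [54, 36, 24, 24], gcd = 6
Change: index 0, 54 -> 39
gcd of the OTHER numbers (without index 0): gcd([36, 24, 24]) = 12
New gcd = gcd(g_others, new_val) = gcd(12, 39) = 3

Answer: 3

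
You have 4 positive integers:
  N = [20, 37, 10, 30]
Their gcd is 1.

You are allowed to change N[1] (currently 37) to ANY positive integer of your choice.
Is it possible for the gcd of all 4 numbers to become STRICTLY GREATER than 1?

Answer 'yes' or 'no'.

Current gcd = 1
gcd of all OTHER numbers (without N[1]=37): gcd([20, 10, 30]) = 10
The new gcd after any change is gcd(10, new_value).
This can be at most 10.
Since 10 > old gcd 1, the gcd CAN increase (e.g., set N[1] = 10).

Answer: yes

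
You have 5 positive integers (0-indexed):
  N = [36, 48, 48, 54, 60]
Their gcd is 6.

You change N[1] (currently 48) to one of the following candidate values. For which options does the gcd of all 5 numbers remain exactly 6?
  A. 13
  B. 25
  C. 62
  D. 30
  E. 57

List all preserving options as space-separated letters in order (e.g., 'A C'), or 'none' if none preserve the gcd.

Old gcd = 6; gcd of others (without N[1]) = 6
New gcd for candidate v: gcd(6, v). Preserves old gcd iff gcd(6, v) = 6.
  Option A: v=13, gcd(6,13)=1 -> changes
  Option B: v=25, gcd(6,25)=1 -> changes
  Option C: v=62, gcd(6,62)=2 -> changes
  Option D: v=30, gcd(6,30)=6 -> preserves
  Option E: v=57, gcd(6,57)=3 -> changes

Answer: D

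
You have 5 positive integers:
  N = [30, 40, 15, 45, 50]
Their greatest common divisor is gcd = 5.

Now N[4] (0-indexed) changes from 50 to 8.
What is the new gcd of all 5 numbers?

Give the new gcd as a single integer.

Numbers: [30, 40, 15, 45, 50], gcd = 5
Change: index 4, 50 -> 8
gcd of the OTHER numbers (without index 4): gcd([30, 40, 15, 45]) = 5
New gcd = gcd(g_others, new_val) = gcd(5, 8) = 1

Answer: 1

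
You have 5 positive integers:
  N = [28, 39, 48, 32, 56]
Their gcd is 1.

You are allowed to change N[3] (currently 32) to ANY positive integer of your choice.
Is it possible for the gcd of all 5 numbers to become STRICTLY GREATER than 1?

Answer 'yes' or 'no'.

Current gcd = 1
gcd of all OTHER numbers (without N[3]=32): gcd([28, 39, 48, 56]) = 1
The new gcd after any change is gcd(1, new_value).
This can be at most 1.
Since 1 = old gcd 1, the gcd can only stay the same or decrease.

Answer: no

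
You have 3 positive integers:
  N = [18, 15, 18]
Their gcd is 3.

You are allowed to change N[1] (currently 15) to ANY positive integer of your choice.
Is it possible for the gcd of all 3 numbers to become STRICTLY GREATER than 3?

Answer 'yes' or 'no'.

Answer: yes

Derivation:
Current gcd = 3
gcd of all OTHER numbers (without N[1]=15): gcd([18, 18]) = 18
The new gcd after any change is gcd(18, new_value).
This can be at most 18.
Since 18 > old gcd 3, the gcd CAN increase (e.g., set N[1] = 18).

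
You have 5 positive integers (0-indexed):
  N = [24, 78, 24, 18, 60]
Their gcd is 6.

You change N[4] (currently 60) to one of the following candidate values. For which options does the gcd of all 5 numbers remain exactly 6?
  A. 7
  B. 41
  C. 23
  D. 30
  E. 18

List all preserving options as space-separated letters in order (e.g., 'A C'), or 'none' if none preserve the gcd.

Answer: D E

Derivation:
Old gcd = 6; gcd of others (without N[4]) = 6
New gcd for candidate v: gcd(6, v). Preserves old gcd iff gcd(6, v) = 6.
  Option A: v=7, gcd(6,7)=1 -> changes
  Option B: v=41, gcd(6,41)=1 -> changes
  Option C: v=23, gcd(6,23)=1 -> changes
  Option D: v=30, gcd(6,30)=6 -> preserves
  Option E: v=18, gcd(6,18)=6 -> preserves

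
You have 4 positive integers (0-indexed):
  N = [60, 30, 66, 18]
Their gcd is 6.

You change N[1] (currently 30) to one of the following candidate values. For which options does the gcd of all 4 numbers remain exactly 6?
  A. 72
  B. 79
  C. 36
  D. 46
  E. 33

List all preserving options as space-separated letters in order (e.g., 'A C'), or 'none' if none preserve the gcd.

Old gcd = 6; gcd of others (without N[1]) = 6
New gcd for candidate v: gcd(6, v). Preserves old gcd iff gcd(6, v) = 6.
  Option A: v=72, gcd(6,72)=6 -> preserves
  Option B: v=79, gcd(6,79)=1 -> changes
  Option C: v=36, gcd(6,36)=6 -> preserves
  Option D: v=46, gcd(6,46)=2 -> changes
  Option E: v=33, gcd(6,33)=3 -> changes

Answer: A C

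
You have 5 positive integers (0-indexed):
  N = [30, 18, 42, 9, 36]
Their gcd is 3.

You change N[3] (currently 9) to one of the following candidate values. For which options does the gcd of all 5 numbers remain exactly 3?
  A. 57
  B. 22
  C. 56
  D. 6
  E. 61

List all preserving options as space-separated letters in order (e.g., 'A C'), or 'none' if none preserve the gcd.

Answer: A

Derivation:
Old gcd = 3; gcd of others (without N[3]) = 6
New gcd for candidate v: gcd(6, v). Preserves old gcd iff gcd(6, v) = 3.
  Option A: v=57, gcd(6,57)=3 -> preserves
  Option B: v=22, gcd(6,22)=2 -> changes
  Option C: v=56, gcd(6,56)=2 -> changes
  Option D: v=6, gcd(6,6)=6 -> changes
  Option E: v=61, gcd(6,61)=1 -> changes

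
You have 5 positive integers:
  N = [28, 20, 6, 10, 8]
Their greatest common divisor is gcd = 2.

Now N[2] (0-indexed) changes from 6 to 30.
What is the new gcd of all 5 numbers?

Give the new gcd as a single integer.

Answer: 2

Derivation:
Numbers: [28, 20, 6, 10, 8], gcd = 2
Change: index 2, 6 -> 30
gcd of the OTHER numbers (without index 2): gcd([28, 20, 10, 8]) = 2
New gcd = gcd(g_others, new_val) = gcd(2, 30) = 2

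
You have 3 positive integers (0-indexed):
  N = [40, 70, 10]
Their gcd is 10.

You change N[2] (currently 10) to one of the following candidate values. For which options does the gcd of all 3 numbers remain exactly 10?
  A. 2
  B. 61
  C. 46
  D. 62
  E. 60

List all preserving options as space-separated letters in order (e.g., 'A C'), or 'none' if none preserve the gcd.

Old gcd = 10; gcd of others (without N[2]) = 10
New gcd for candidate v: gcd(10, v). Preserves old gcd iff gcd(10, v) = 10.
  Option A: v=2, gcd(10,2)=2 -> changes
  Option B: v=61, gcd(10,61)=1 -> changes
  Option C: v=46, gcd(10,46)=2 -> changes
  Option D: v=62, gcd(10,62)=2 -> changes
  Option E: v=60, gcd(10,60)=10 -> preserves

Answer: E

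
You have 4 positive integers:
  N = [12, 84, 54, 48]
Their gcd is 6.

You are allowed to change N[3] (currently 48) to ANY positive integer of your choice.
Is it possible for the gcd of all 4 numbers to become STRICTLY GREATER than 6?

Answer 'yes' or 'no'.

Current gcd = 6
gcd of all OTHER numbers (without N[3]=48): gcd([12, 84, 54]) = 6
The new gcd after any change is gcd(6, new_value).
This can be at most 6.
Since 6 = old gcd 6, the gcd can only stay the same or decrease.

Answer: no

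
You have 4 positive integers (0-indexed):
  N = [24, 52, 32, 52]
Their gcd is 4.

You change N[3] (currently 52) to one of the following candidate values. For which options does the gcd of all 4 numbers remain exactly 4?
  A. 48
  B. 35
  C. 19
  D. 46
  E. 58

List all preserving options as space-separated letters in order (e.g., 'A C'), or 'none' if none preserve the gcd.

Old gcd = 4; gcd of others (without N[3]) = 4
New gcd for candidate v: gcd(4, v). Preserves old gcd iff gcd(4, v) = 4.
  Option A: v=48, gcd(4,48)=4 -> preserves
  Option B: v=35, gcd(4,35)=1 -> changes
  Option C: v=19, gcd(4,19)=1 -> changes
  Option D: v=46, gcd(4,46)=2 -> changes
  Option E: v=58, gcd(4,58)=2 -> changes

Answer: A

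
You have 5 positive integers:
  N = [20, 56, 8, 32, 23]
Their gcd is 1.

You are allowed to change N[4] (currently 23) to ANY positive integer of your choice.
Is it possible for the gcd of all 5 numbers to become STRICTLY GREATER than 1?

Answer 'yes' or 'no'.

Current gcd = 1
gcd of all OTHER numbers (without N[4]=23): gcd([20, 56, 8, 32]) = 4
The new gcd after any change is gcd(4, new_value).
This can be at most 4.
Since 4 > old gcd 1, the gcd CAN increase (e.g., set N[4] = 4).

Answer: yes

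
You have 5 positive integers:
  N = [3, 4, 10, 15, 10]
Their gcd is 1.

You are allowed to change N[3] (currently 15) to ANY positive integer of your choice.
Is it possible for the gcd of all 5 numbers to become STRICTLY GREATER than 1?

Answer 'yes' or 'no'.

Current gcd = 1
gcd of all OTHER numbers (without N[3]=15): gcd([3, 4, 10, 10]) = 1
The new gcd after any change is gcd(1, new_value).
This can be at most 1.
Since 1 = old gcd 1, the gcd can only stay the same or decrease.

Answer: no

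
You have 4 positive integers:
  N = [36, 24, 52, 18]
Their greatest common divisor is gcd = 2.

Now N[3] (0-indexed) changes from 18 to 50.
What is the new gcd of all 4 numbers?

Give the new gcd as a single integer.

Numbers: [36, 24, 52, 18], gcd = 2
Change: index 3, 18 -> 50
gcd of the OTHER numbers (without index 3): gcd([36, 24, 52]) = 4
New gcd = gcd(g_others, new_val) = gcd(4, 50) = 2

Answer: 2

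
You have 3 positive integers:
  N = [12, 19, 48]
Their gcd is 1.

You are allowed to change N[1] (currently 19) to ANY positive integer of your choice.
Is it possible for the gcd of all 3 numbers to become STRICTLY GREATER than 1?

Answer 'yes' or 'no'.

Current gcd = 1
gcd of all OTHER numbers (without N[1]=19): gcd([12, 48]) = 12
The new gcd after any change is gcd(12, new_value).
This can be at most 12.
Since 12 > old gcd 1, the gcd CAN increase (e.g., set N[1] = 12).

Answer: yes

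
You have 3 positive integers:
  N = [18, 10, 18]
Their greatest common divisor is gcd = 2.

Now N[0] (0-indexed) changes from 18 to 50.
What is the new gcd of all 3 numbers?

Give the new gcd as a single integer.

Numbers: [18, 10, 18], gcd = 2
Change: index 0, 18 -> 50
gcd of the OTHER numbers (without index 0): gcd([10, 18]) = 2
New gcd = gcd(g_others, new_val) = gcd(2, 50) = 2

Answer: 2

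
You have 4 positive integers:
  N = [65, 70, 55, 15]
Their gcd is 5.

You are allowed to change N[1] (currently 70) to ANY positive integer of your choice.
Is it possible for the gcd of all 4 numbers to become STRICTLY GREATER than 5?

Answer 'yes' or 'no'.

Answer: no

Derivation:
Current gcd = 5
gcd of all OTHER numbers (without N[1]=70): gcd([65, 55, 15]) = 5
The new gcd after any change is gcd(5, new_value).
This can be at most 5.
Since 5 = old gcd 5, the gcd can only stay the same or decrease.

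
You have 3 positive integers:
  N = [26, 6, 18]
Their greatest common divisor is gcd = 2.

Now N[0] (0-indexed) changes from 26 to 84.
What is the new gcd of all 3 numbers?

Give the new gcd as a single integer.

Numbers: [26, 6, 18], gcd = 2
Change: index 0, 26 -> 84
gcd of the OTHER numbers (without index 0): gcd([6, 18]) = 6
New gcd = gcd(g_others, new_val) = gcd(6, 84) = 6

Answer: 6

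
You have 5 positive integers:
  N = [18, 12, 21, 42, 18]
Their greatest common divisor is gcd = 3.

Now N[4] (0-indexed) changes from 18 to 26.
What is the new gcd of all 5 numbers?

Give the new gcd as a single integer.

Numbers: [18, 12, 21, 42, 18], gcd = 3
Change: index 4, 18 -> 26
gcd of the OTHER numbers (without index 4): gcd([18, 12, 21, 42]) = 3
New gcd = gcd(g_others, new_val) = gcd(3, 26) = 1

Answer: 1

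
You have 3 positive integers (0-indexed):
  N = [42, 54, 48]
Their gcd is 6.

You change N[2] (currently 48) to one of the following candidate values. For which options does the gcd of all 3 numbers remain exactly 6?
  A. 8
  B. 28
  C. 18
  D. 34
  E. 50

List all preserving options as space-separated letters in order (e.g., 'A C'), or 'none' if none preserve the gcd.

Answer: C

Derivation:
Old gcd = 6; gcd of others (without N[2]) = 6
New gcd for candidate v: gcd(6, v). Preserves old gcd iff gcd(6, v) = 6.
  Option A: v=8, gcd(6,8)=2 -> changes
  Option B: v=28, gcd(6,28)=2 -> changes
  Option C: v=18, gcd(6,18)=6 -> preserves
  Option D: v=34, gcd(6,34)=2 -> changes
  Option E: v=50, gcd(6,50)=2 -> changes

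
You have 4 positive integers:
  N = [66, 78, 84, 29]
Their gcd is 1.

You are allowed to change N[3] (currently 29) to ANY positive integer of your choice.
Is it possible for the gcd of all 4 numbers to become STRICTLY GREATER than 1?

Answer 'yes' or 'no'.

Answer: yes

Derivation:
Current gcd = 1
gcd of all OTHER numbers (without N[3]=29): gcd([66, 78, 84]) = 6
The new gcd after any change is gcd(6, new_value).
This can be at most 6.
Since 6 > old gcd 1, the gcd CAN increase (e.g., set N[3] = 6).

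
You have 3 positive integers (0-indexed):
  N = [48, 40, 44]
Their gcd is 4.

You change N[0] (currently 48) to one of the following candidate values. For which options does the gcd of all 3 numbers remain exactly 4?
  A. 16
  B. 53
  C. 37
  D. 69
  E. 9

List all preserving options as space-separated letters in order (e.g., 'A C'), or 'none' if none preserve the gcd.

Old gcd = 4; gcd of others (without N[0]) = 4
New gcd for candidate v: gcd(4, v). Preserves old gcd iff gcd(4, v) = 4.
  Option A: v=16, gcd(4,16)=4 -> preserves
  Option B: v=53, gcd(4,53)=1 -> changes
  Option C: v=37, gcd(4,37)=1 -> changes
  Option D: v=69, gcd(4,69)=1 -> changes
  Option E: v=9, gcd(4,9)=1 -> changes

Answer: A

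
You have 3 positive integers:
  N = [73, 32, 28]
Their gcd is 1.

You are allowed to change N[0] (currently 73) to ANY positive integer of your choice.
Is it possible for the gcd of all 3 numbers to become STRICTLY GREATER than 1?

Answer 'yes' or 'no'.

Answer: yes

Derivation:
Current gcd = 1
gcd of all OTHER numbers (without N[0]=73): gcd([32, 28]) = 4
The new gcd after any change is gcd(4, new_value).
This can be at most 4.
Since 4 > old gcd 1, the gcd CAN increase (e.g., set N[0] = 4).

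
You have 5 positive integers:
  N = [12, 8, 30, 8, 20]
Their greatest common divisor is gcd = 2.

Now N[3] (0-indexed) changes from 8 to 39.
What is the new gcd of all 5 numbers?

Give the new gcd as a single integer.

Numbers: [12, 8, 30, 8, 20], gcd = 2
Change: index 3, 8 -> 39
gcd of the OTHER numbers (without index 3): gcd([12, 8, 30, 20]) = 2
New gcd = gcd(g_others, new_val) = gcd(2, 39) = 1

Answer: 1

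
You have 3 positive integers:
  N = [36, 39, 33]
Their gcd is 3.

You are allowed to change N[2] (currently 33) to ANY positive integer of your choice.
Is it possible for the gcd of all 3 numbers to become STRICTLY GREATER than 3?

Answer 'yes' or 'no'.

Answer: no

Derivation:
Current gcd = 3
gcd of all OTHER numbers (without N[2]=33): gcd([36, 39]) = 3
The new gcd after any change is gcd(3, new_value).
This can be at most 3.
Since 3 = old gcd 3, the gcd can only stay the same or decrease.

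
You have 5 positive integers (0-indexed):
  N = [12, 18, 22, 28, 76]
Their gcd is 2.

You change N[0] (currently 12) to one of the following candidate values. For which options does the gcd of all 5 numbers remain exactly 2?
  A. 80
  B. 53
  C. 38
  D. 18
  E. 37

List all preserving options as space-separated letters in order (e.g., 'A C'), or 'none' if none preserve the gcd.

Answer: A C D

Derivation:
Old gcd = 2; gcd of others (without N[0]) = 2
New gcd for candidate v: gcd(2, v). Preserves old gcd iff gcd(2, v) = 2.
  Option A: v=80, gcd(2,80)=2 -> preserves
  Option B: v=53, gcd(2,53)=1 -> changes
  Option C: v=38, gcd(2,38)=2 -> preserves
  Option D: v=18, gcd(2,18)=2 -> preserves
  Option E: v=37, gcd(2,37)=1 -> changes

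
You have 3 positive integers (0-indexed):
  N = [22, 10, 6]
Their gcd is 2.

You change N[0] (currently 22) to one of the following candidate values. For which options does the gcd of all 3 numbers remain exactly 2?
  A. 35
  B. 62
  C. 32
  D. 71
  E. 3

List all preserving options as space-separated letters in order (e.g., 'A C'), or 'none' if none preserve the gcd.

Old gcd = 2; gcd of others (without N[0]) = 2
New gcd for candidate v: gcd(2, v). Preserves old gcd iff gcd(2, v) = 2.
  Option A: v=35, gcd(2,35)=1 -> changes
  Option B: v=62, gcd(2,62)=2 -> preserves
  Option C: v=32, gcd(2,32)=2 -> preserves
  Option D: v=71, gcd(2,71)=1 -> changes
  Option E: v=3, gcd(2,3)=1 -> changes

Answer: B C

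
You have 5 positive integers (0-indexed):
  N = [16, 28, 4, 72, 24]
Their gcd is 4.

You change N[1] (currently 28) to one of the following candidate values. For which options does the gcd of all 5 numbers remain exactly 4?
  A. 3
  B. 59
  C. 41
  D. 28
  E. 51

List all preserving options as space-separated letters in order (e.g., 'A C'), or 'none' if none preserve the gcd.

Old gcd = 4; gcd of others (without N[1]) = 4
New gcd for candidate v: gcd(4, v). Preserves old gcd iff gcd(4, v) = 4.
  Option A: v=3, gcd(4,3)=1 -> changes
  Option B: v=59, gcd(4,59)=1 -> changes
  Option C: v=41, gcd(4,41)=1 -> changes
  Option D: v=28, gcd(4,28)=4 -> preserves
  Option E: v=51, gcd(4,51)=1 -> changes

Answer: D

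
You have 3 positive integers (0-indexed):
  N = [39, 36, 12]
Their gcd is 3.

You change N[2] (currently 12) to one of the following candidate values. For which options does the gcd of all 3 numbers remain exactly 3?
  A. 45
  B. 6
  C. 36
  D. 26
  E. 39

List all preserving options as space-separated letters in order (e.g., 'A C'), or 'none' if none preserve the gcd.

Old gcd = 3; gcd of others (without N[2]) = 3
New gcd for candidate v: gcd(3, v). Preserves old gcd iff gcd(3, v) = 3.
  Option A: v=45, gcd(3,45)=3 -> preserves
  Option B: v=6, gcd(3,6)=3 -> preserves
  Option C: v=36, gcd(3,36)=3 -> preserves
  Option D: v=26, gcd(3,26)=1 -> changes
  Option E: v=39, gcd(3,39)=3 -> preserves

Answer: A B C E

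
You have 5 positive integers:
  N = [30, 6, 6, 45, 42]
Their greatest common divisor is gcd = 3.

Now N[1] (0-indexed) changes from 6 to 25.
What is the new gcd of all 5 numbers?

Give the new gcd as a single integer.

Answer: 1

Derivation:
Numbers: [30, 6, 6, 45, 42], gcd = 3
Change: index 1, 6 -> 25
gcd of the OTHER numbers (without index 1): gcd([30, 6, 45, 42]) = 3
New gcd = gcd(g_others, new_val) = gcd(3, 25) = 1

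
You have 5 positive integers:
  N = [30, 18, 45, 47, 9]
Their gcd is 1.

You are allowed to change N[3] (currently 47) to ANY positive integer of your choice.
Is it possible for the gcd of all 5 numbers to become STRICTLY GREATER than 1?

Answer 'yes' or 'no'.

Answer: yes

Derivation:
Current gcd = 1
gcd of all OTHER numbers (without N[3]=47): gcd([30, 18, 45, 9]) = 3
The new gcd after any change is gcd(3, new_value).
This can be at most 3.
Since 3 > old gcd 1, the gcd CAN increase (e.g., set N[3] = 3).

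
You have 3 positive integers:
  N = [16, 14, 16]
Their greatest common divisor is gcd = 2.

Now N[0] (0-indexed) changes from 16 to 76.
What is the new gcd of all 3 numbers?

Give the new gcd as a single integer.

Answer: 2

Derivation:
Numbers: [16, 14, 16], gcd = 2
Change: index 0, 16 -> 76
gcd of the OTHER numbers (without index 0): gcd([14, 16]) = 2
New gcd = gcd(g_others, new_val) = gcd(2, 76) = 2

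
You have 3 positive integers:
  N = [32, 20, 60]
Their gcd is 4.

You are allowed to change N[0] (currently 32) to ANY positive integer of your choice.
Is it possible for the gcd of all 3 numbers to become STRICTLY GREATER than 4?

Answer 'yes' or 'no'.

Answer: yes

Derivation:
Current gcd = 4
gcd of all OTHER numbers (without N[0]=32): gcd([20, 60]) = 20
The new gcd after any change is gcd(20, new_value).
This can be at most 20.
Since 20 > old gcd 4, the gcd CAN increase (e.g., set N[0] = 20).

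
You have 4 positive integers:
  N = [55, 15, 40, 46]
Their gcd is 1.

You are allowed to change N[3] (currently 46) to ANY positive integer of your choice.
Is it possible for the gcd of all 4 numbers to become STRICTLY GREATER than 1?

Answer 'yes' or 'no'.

Answer: yes

Derivation:
Current gcd = 1
gcd of all OTHER numbers (without N[3]=46): gcd([55, 15, 40]) = 5
The new gcd after any change is gcd(5, new_value).
This can be at most 5.
Since 5 > old gcd 1, the gcd CAN increase (e.g., set N[3] = 5).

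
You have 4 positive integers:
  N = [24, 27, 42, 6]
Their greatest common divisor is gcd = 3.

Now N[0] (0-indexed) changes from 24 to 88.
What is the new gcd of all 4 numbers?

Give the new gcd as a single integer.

Answer: 1

Derivation:
Numbers: [24, 27, 42, 6], gcd = 3
Change: index 0, 24 -> 88
gcd of the OTHER numbers (without index 0): gcd([27, 42, 6]) = 3
New gcd = gcd(g_others, new_val) = gcd(3, 88) = 1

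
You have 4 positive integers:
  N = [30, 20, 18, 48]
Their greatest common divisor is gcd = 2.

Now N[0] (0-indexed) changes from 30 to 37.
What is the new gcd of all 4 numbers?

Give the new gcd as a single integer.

Answer: 1

Derivation:
Numbers: [30, 20, 18, 48], gcd = 2
Change: index 0, 30 -> 37
gcd of the OTHER numbers (without index 0): gcd([20, 18, 48]) = 2
New gcd = gcd(g_others, new_val) = gcd(2, 37) = 1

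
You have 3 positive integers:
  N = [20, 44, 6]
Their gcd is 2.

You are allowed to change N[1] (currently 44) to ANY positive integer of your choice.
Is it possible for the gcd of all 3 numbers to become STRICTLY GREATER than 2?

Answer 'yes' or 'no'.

Answer: no

Derivation:
Current gcd = 2
gcd of all OTHER numbers (without N[1]=44): gcd([20, 6]) = 2
The new gcd after any change is gcd(2, new_value).
This can be at most 2.
Since 2 = old gcd 2, the gcd can only stay the same or decrease.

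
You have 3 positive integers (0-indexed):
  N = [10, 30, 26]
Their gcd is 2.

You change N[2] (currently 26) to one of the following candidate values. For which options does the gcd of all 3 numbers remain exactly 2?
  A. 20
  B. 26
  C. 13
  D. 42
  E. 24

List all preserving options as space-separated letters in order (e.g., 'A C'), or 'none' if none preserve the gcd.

Old gcd = 2; gcd of others (without N[2]) = 10
New gcd for candidate v: gcd(10, v). Preserves old gcd iff gcd(10, v) = 2.
  Option A: v=20, gcd(10,20)=10 -> changes
  Option B: v=26, gcd(10,26)=2 -> preserves
  Option C: v=13, gcd(10,13)=1 -> changes
  Option D: v=42, gcd(10,42)=2 -> preserves
  Option E: v=24, gcd(10,24)=2 -> preserves

Answer: B D E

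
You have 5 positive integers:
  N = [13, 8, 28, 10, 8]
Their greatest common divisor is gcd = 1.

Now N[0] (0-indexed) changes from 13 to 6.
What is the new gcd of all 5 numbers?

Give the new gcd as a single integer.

Numbers: [13, 8, 28, 10, 8], gcd = 1
Change: index 0, 13 -> 6
gcd of the OTHER numbers (without index 0): gcd([8, 28, 10, 8]) = 2
New gcd = gcd(g_others, new_val) = gcd(2, 6) = 2

Answer: 2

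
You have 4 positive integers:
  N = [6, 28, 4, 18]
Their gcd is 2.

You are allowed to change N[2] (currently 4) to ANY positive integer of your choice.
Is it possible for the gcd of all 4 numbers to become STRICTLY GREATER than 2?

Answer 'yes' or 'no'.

Current gcd = 2
gcd of all OTHER numbers (without N[2]=4): gcd([6, 28, 18]) = 2
The new gcd after any change is gcd(2, new_value).
This can be at most 2.
Since 2 = old gcd 2, the gcd can only stay the same or decrease.

Answer: no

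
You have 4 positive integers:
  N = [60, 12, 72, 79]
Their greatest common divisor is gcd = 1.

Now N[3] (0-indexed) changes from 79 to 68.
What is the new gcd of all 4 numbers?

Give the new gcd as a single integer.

Numbers: [60, 12, 72, 79], gcd = 1
Change: index 3, 79 -> 68
gcd of the OTHER numbers (without index 3): gcd([60, 12, 72]) = 12
New gcd = gcd(g_others, new_val) = gcd(12, 68) = 4

Answer: 4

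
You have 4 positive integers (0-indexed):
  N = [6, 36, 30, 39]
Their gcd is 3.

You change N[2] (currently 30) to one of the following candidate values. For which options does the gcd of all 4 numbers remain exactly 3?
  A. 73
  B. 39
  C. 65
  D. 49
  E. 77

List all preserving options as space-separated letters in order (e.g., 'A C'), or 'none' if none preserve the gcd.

Answer: B

Derivation:
Old gcd = 3; gcd of others (without N[2]) = 3
New gcd for candidate v: gcd(3, v). Preserves old gcd iff gcd(3, v) = 3.
  Option A: v=73, gcd(3,73)=1 -> changes
  Option B: v=39, gcd(3,39)=3 -> preserves
  Option C: v=65, gcd(3,65)=1 -> changes
  Option D: v=49, gcd(3,49)=1 -> changes
  Option E: v=77, gcd(3,77)=1 -> changes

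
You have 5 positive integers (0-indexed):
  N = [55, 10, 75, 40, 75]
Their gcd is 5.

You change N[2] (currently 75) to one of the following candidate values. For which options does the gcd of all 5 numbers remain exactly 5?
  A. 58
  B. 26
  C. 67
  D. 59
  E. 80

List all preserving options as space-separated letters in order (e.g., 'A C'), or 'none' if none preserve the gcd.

Old gcd = 5; gcd of others (without N[2]) = 5
New gcd for candidate v: gcd(5, v). Preserves old gcd iff gcd(5, v) = 5.
  Option A: v=58, gcd(5,58)=1 -> changes
  Option B: v=26, gcd(5,26)=1 -> changes
  Option C: v=67, gcd(5,67)=1 -> changes
  Option D: v=59, gcd(5,59)=1 -> changes
  Option E: v=80, gcd(5,80)=5 -> preserves

Answer: E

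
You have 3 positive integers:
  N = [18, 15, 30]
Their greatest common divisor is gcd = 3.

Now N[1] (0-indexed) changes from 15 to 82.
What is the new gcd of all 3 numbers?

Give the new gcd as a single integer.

Numbers: [18, 15, 30], gcd = 3
Change: index 1, 15 -> 82
gcd of the OTHER numbers (without index 1): gcd([18, 30]) = 6
New gcd = gcd(g_others, new_val) = gcd(6, 82) = 2

Answer: 2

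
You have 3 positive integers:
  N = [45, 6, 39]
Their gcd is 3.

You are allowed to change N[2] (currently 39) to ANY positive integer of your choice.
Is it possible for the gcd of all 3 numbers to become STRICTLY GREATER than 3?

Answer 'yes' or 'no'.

Answer: no

Derivation:
Current gcd = 3
gcd of all OTHER numbers (without N[2]=39): gcd([45, 6]) = 3
The new gcd after any change is gcd(3, new_value).
This can be at most 3.
Since 3 = old gcd 3, the gcd can only stay the same or decrease.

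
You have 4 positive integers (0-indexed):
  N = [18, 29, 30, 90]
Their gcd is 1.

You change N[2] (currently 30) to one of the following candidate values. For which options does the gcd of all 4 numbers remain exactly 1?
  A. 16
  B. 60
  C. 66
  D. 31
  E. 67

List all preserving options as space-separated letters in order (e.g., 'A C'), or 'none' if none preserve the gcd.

Old gcd = 1; gcd of others (without N[2]) = 1
New gcd for candidate v: gcd(1, v). Preserves old gcd iff gcd(1, v) = 1.
  Option A: v=16, gcd(1,16)=1 -> preserves
  Option B: v=60, gcd(1,60)=1 -> preserves
  Option C: v=66, gcd(1,66)=1 -> preserves
  Option D: v=31, gcd(1,31)=1 -> preserves
  Option E: v=67, gcd(1,67)=1 -> preserves

Answer: A B C D E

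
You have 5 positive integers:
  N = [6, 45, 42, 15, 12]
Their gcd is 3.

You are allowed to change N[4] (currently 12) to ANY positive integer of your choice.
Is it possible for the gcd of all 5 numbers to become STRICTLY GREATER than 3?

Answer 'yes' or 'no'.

Current gcd = 3
gcd of all OTHER numbers (without N[4]=12): gcd([6, 45, 42, 15]) = 3
The new gcd after any change is gcd(3, new_value).
This can be at most 3.
Since 3 = old gcd 3, the gcd can only stay the same or decrease.

Answer: no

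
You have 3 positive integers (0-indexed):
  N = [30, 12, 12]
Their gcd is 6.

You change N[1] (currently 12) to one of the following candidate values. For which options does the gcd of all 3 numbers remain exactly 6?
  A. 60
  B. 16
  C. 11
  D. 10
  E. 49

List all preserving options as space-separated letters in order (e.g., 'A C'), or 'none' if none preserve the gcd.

Old gcd = 6; gcd of others (without N[1]) = 6
New gcd for candidate v: gcd(6, v). Preserves old gcd iff gcd(6, v) = 6.
  Option A: v=60, gcd(6,60)=6 -> preserves
  Option B: v=16, gcd(6,16)=2 -> changes
  Option C: v=11, gcd(6,11)=1 -> changes
  Option D: v=10, gcd(6,10)=2 -> changes
  Option E: v=49, gcd(6,49)=1 -> changes

Answer: A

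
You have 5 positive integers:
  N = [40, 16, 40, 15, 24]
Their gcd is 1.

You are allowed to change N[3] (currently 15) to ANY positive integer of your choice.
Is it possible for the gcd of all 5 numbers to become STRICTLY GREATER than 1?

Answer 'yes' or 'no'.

Current gcd = 1
gcd of all OTHER numbers (without N[3]=15): gcd([40, 16, 40, 24]) = 8
The new gcd after any change is gcd(8, new_value).
This can be at most 8.
Since 8 > old gcd 1, the gcd CAN increase (e.g., set N[3] = 8).

Answer: yes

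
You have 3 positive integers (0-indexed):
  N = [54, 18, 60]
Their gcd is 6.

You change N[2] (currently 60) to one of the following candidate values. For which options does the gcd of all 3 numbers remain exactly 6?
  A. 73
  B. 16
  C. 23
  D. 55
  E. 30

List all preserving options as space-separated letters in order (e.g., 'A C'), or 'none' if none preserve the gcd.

Old gcd = 6; gcd of others (without N[2]) = 18
New gcd for candidate v: gcd(18, v). Preserves old gcd iff gcd(18, v) = 6.
  Option A: v=73, gcd(18,73)=1 -> changes
  Option B: v=16, gcd(18,16)=2 -> changes
  Option C: v=23, gcd(18,23)=1 -> changes
  Option D: v=55, gcd(18,55)=1 -> changes
  Option E: v=30, gcd(18,30)=6 -> preserves

Answer: E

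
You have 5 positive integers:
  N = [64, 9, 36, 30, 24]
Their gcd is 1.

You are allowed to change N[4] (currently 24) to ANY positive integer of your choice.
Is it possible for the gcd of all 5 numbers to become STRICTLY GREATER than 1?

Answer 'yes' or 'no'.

Current gcd = 1
gcd of all OTHER numbers (without N[4]=24): gcd([64, 9, 36, 30]) = 1
The new gcd after any change is gcd(1, new_value).
This can be at most 1.
Since 1 = old gcd 1, the gcd can only stay the same or decrease.

Answer: no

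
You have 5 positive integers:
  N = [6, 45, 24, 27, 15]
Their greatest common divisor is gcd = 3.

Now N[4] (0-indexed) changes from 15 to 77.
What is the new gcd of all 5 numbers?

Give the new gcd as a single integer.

Numbers: [6, 45, 24, 27, 15], gcd = 3
Change: index 4, 15 -> 77
gcd of the OTHER numbers (without index 4): gcd([6, 45, 24, 27]) = 3
New gcd = gcd(g_others, new_val) = gcd(3, 77) = 1

Answer: 1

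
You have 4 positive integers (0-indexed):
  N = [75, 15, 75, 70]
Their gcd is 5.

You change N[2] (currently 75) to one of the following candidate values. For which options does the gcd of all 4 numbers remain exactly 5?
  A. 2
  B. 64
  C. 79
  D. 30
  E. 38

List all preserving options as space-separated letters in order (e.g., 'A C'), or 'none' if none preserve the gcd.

Answer: D

Derivation:
Old gcd = 5; gcd of others (without N[2]) = 5
New gcd for candidate v: gcd(5, v). Preserves old gcd iff gcd(5, v) = 5.
  Option A: v=2, gcd(5,2)=1 -> changes
  Option B: v=64, gcd(5,64)=1 -> changes
  Option C: v=79, gcd(5,79)=1 -> changes
  Option D: v=30, gcd(5,30)=5 -> preserves
  Option E: v=38, gcd(5,38)=1 -> changes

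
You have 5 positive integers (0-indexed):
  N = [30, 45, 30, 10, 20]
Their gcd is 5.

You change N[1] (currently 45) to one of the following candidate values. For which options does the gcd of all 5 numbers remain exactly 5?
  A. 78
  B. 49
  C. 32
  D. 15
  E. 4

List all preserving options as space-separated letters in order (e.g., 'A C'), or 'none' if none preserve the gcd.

Answer: D

Derivation:
Old gcd = 5; gcd of others (without N[1]) = 10
New gcd for candidate v: gcd(10, v). Preserves old gcd iff gcd(10, v) = 5.
  Option A: v=78, gcd(10,78)=2 -> changes
  Option B: v=49, gcd(10,49)=1 -> changes
  Option C: v=32, gcd(10,32)=2 -> changes
  Option D: v=15, gcd(10,15)=5 -> preserves
  Option E: v=4, gcd(10,4)=2 -> changes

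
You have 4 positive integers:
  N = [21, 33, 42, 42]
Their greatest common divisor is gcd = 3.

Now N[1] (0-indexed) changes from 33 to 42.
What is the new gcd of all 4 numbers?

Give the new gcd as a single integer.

Answer: 21

Derivation:
Numbers: [21, 33, 42, 42], gcd = 3
Change: index 1, 33 -> 42
gcd of the OTHER numbers (without index 1): gcd([21, 42, 42]) = 21
New gcd = gcd(g_others, new_val) = gcd(21, 42) = 21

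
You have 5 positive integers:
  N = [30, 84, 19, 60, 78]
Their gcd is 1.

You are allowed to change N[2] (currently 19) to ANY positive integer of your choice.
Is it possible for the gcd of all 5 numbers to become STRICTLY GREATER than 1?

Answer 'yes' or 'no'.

Answer: yes

Derivation:
Current gcd = 1
gcd of all OTHER numbers (without N[2]=19): gcd([30, 84, 60, 78]) = 6
The new gcd after any change is gcd(6, new_value).
This can be at most 6.
Since 6 > old gcd 1, the gcd CAN increase (e.g., set N[2] = 6).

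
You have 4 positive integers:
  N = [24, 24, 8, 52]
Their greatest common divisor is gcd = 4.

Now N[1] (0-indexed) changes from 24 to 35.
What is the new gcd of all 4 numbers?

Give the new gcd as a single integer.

Answer: 1

Derivation:
Numbers: [24, 24, 8, 52], gcd = 4
Change: index 1, 24 -> 35
gcd of the OTHER numbers (without index 1): gcd([24, 8, 52]) = 4
New gcd = gcd(g_others, new_val) = gcd(4, 35) = 1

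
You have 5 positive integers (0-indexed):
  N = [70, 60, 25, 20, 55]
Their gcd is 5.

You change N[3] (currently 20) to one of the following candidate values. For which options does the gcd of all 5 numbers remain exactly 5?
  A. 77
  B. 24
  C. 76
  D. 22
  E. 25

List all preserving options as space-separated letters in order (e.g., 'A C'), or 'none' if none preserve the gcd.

Old gcd = 5; gcd of others (without N[3]) = 5
New gcd for candidate v: gcd(5, v). Preserves old gcd iff gcd(5, v) = 5.
  Option A: v=77, gcd(5,77)=1 -> changes
  Option B: v=24, gcd(5,24)=1 -> changes
  Option C: v=76, gcd(5,76)=1 -> changes
  Option D: v=22, gcd(5,22)=1 -> changes
  Option E: v=25, gcd(5,25)=5 -> preserves

Answer: E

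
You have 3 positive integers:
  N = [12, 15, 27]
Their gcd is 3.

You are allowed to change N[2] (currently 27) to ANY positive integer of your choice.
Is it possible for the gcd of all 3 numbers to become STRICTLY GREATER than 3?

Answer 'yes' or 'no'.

Answer: no

Derivation:
Current gcd = 3
gcd of all OTHER numbers (without N[2]=27): gcd([12, 15]) = 3
The new gcd after any change is gcd(3, new_value).
This can be at most 3.
Since 3 = old gcd 3, the gcd can only stay the same or decrease.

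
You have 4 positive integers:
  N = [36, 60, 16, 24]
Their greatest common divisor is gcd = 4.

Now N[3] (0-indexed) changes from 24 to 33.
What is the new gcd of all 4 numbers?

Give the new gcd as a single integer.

Answer: 1

Derivation:
Numbers: [36, 60, 16, 24], gcd = 4
Change: index 3, 24 -> 33
gcd of the OTHER numbers (without index 3): gcd([36, 60, 16]) = 4
New gcd = gcd(g_others, new_val) = gcd(4, 33) = 1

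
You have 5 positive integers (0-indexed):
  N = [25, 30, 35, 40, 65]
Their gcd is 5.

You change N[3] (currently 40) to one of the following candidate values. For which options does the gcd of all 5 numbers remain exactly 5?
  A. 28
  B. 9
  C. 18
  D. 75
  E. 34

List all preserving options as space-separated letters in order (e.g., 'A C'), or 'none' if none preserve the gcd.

Old gcd = 5; gcd of others (without N[3]) = 5
New gcd for candidate v: gcd(5, v). Preserves old gcd iff gcd(5, v) = 5.
  Option A: v=28, gcd(5,28)=1 -> changes
  Option B: v=9, gcd(5,9)=1 -> changes
  Option C: v=18, gcd(5,18)=1 -> changes
  Option D: v=75, gcd(5,75)=5 -> preserves
  Option E: v=34, gcd(5,34)=1 -> changes

Answer: D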